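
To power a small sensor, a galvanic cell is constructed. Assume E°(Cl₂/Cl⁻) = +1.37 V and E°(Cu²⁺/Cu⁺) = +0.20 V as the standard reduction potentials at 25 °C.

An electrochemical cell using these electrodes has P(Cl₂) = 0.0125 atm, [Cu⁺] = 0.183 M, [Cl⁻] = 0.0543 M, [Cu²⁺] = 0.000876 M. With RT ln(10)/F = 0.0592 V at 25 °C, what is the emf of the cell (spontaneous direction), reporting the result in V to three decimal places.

+1.326 V

Cl₂/Cl⁻ is the cathode (higher E°), Cu²⁺/Cu⁺ the anode: E°cell = +1.37 − (+0.20) = +1.17 V, n = 2.
Overall: Cl₂(g) + 2 Cu⁺(aq) → 2 Cl⁻(aq) + 2 Cu²⁺(aq)
Q = [Cl⁻]^2·[Cu²⁺]^2 / (P(Cl₂)·[Cu⁺]^2); log Q = -5.267.
E = E° − (0.0592/n) log Q = +1.17 − (0.0592/2)(-5.267) = +1.326 V.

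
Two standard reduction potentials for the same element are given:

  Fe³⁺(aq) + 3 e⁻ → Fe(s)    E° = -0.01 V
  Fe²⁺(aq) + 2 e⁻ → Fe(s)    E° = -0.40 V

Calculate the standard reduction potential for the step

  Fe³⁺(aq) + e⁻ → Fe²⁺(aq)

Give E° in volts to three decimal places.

Sequential free energies add, so n₃E°₃ = n₁E°₁ + n₂E°₂.
With n₃ = 3, and the known step contributing 2×(-0.40) V, the unknown satisfies 1·E° = 3×(-0.01) − 2×(-0.40) = +0.770.
E° = +0.770 / 1 = +0.770 V.

+0.770 V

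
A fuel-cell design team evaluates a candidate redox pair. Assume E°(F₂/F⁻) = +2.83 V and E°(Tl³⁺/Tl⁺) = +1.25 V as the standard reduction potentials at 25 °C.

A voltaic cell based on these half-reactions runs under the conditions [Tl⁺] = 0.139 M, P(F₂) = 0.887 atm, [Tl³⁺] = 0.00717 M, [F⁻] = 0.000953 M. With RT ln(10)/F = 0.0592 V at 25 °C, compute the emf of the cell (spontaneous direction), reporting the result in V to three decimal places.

F₂/F⁻ is the cathode (higher E°), Tl³⁺/Tl⁺ the anode: E°cell = +2.83 − (+1.25) = +1.58 V, n = 2.
Overall: F₂(g) + Tl⁺(aq) → 2 F⁻(aq) + Tl³⁺(aq)
Q = [F⁻]^2·[Tl³⁺] / (P(F₂)·[Tl⁺]); log Q = -7.277.
E = E° − (0.0592/n) log Q = +1.58 − (0.0592/2)(-7.277) = +1.795 V.

+1.795 V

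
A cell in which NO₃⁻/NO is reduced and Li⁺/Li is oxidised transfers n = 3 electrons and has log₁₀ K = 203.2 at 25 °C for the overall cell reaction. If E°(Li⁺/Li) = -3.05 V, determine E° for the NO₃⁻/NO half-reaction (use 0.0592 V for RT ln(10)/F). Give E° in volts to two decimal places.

E°cell = (0.0592/n)·log K = (0.0592/3)(203.2) = +4.010 V.
Since NO₃⁻/NO is the cathode and Li⁺/Li the anode, E°cell = E°(NO₃⁻/NO) − E°(Li⁺/Li).
So E°(NO₃⁻/NO) = E°cell + E°(Li⁺/Li) = +4.010 + (-3.05) = +0.96 V.

+0.96 V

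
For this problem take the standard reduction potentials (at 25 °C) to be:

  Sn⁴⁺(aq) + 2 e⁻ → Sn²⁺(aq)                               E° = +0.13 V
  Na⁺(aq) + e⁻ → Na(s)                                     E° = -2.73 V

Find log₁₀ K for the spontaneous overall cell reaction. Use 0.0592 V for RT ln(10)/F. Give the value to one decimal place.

Cathode: Sn⁴⁺/Sn²⁺; anode: Na⁺/Na. E°cell = +2.86 V, n = 2.
log K = nE°cell / 0.0592 = (2)(+2.86) / 0.0592 = 96.6.

96.6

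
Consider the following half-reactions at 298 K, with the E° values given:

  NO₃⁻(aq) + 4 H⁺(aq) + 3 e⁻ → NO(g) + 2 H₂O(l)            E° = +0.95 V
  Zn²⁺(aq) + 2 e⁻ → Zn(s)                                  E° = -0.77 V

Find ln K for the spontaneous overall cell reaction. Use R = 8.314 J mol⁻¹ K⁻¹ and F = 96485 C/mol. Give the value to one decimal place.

Cathode: NO₃⁻/NO; anode: Zn²⁺/Zn. E°cell = (+0.95) − (-0.77) = +1.72 V, with n = 6.
ΔG° = −nFE° = −RT ln K, so ln K = nFE°/(RT) = (6)(96485)(+1.72) / ((8.314)(298)) = 401.896.

401.9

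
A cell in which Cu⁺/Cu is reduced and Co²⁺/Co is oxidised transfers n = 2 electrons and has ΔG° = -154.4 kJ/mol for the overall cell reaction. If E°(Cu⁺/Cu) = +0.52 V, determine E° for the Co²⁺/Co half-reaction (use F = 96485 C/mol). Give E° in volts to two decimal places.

-0.28 V

E°cell = −ΔG°/(nF) = −(-154.4×10³)/((2)(96485)) = +0.800 V.
Since Cu⁺/Cu is the cathode and Co²⁺/Co the anode, E°cell = E°(Cu⁺/Cu) − E°(Co²⁺/Co).
So E°(Co²⁺/Co) = E°(Cu⁺/Cu) − E°cell = (+0.52) − (+0.800) = -0.28 V.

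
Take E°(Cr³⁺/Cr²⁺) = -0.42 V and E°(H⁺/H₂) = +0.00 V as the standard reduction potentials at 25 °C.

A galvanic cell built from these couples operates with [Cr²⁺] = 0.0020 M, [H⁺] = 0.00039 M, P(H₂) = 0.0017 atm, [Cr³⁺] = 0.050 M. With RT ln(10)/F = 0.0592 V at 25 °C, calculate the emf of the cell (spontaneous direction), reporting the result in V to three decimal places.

+0.217 V

H⁺/H₂ is the cathode (higher E°), Cr³⁺/Cr²⁺ the anode: E°cell = +0.00 − (-0.42) = +0.42 V, n = 2.
Overall: 2 H⁺(aq) + 2 Cr²⁺(aq) → H₂(g) + 2 Cr³⁺(aq)
Q = P(H₂)·[Cr³⁺]^2 / ([H⁺]^2·[Cr²⁺]^2); log Q = 6.844.
E = E° − (0.0592/n) log Q = +0.42 − (0.0592/2)(6.844) = +0.217 V.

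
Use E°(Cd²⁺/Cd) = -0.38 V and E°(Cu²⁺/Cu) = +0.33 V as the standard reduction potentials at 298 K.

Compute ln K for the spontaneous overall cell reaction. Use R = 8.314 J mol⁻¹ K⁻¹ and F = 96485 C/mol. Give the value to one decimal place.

Cathode: Cu²⁺/Cu; anode: Cd²⁺/Cd. E°cell = (+0.33) − (-0.38) = +0.71 V, with n = 2.
ΔG° = −nFE° = −RT ln K, so ln K = nFE°/(RT) = (2)(96485)(+0.71) / ((8.314)(298)) = 55.300.

55.3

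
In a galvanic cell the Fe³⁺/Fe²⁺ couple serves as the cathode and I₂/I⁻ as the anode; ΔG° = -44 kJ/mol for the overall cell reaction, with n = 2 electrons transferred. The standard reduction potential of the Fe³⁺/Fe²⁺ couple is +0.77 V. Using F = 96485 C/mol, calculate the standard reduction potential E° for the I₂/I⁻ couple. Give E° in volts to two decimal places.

+0.54 V

E°cell = −ΔG°/(nF) = −(-44×10³)/((2)(96485)) = +0.228 V.
Since Fe³⁺/Fe²⁺ is the cathode and I₂/I⁻ the anode, E°cell = E°(Fe³⁺/Fe²⁺) − E°(I₂/I⁻).
So E°(I₂/I⁻) = E°(Fe³⁺/Fe²⁺) − E°cell = (+0.77) − (+0.228) = +0.54 V.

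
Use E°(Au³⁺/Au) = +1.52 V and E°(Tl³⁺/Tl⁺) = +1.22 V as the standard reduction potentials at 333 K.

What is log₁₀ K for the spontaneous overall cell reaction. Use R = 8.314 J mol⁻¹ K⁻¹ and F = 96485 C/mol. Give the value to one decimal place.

Cathode: Au³⁺/Au; anode: Tl³⁺/Tl⁺. E°cell = (+1.52) − (+1.22) = +0.30 V, with n = 6.
ΔG° = −nFE° = −RT ln K, so ln K = nFE°/(RT) = (6)(96485)(+0.30) / ((8.314)(333)) = 62.730.
log₁₀ K = 62.730 / ln 10 = 27.2.

27.2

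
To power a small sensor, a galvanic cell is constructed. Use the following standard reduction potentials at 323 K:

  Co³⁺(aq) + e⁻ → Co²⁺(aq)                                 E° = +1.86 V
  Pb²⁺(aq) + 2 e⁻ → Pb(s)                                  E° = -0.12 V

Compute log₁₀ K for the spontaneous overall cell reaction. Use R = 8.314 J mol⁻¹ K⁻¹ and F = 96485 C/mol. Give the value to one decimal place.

Cathode: Co³⁺/Co²⁺; anode: Pb²⁺/Pb. E°cell = (+1.86) − (-0.12) = +1.98 V, with n = 2.
ΔG° = −nFE° = −RT ln K, so ln K = nFE°/(RT) = (2)(96485)(+1.98) / ((8.314)(323)) = 142.280.
log₁₀ K = 142.280 / ln 10 = 61.8.

61.8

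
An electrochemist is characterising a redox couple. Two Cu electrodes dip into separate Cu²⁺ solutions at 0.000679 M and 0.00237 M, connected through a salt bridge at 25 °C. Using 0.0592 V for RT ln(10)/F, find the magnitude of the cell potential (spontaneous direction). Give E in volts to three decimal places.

+0.016 V

For a concentration cell E°cell = 0. The 0.00237 M side is the cathode (reduction is favoured where [Cu²⁺] is higher).
With n = 2, E = −(0.0592/2) log([Cu²⁺]ₐₙ/[Cu²⁺]꜀ₐₜ) = −(0.0592/2) log(0.000679/0.00237) = −(0.0592/2)(-0.543) = +0.016 V.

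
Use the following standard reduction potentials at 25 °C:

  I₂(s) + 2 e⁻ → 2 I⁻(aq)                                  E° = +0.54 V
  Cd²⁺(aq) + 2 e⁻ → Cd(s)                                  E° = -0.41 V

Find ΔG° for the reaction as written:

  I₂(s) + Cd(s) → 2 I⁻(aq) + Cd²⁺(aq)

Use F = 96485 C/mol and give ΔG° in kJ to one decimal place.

-183.3 kJ

As written, I₂/I⁻ is reduced (cathode) and Cd²⁺/Cd is oxidised (anode), so E°cell = (+0.54) − (-0.41) = +0.95 V.
Balancing electrons gives n = 2.
ΔG° = −nFE° = −(2)(96485)(+0.95) = -183,322 J = -183.3 kJ.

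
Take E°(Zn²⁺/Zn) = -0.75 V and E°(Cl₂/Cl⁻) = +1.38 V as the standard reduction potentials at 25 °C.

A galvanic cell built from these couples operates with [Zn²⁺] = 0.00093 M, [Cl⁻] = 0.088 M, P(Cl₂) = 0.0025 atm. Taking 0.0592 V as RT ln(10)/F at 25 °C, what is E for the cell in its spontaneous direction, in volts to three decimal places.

+2.205 V

Cl₂/Cl⁻ is the cathode (higher E°), Zn²⁺/Zn the anode: E°cell = +1.38 − (-0.75) = +2.13 V, n = 2.
Overall: Cl₂(g) + Zn(s) → 2 Cl⁻(aq) + Zn²⁺(aq)
Q = [Cl⁻]^2·[Zn²⁺] / (P(Cl₂)); log Q = -2.540.
E = E° − (0.0592/n) log Q = +2.13 − (0.0592/2)(-2.540) = +2.205 V.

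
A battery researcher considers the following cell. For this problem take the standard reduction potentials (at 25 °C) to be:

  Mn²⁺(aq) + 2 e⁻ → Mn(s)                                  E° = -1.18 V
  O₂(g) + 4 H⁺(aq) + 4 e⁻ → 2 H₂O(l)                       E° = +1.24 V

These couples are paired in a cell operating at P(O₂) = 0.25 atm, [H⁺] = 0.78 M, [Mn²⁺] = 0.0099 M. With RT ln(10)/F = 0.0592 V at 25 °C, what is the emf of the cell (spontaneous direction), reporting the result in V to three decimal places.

O₂/H₂O is the cathode (higher E°), Mn²⁺/Mn the anode: E°cell = +1.24 − (-1.18) = +2.42 V, n = 4.
Overall: O₂(g) + 4 H⁺(aq) + 2 Mn(s) → 2 H₂O(l) + 2 Mn²⁺(aq)
Q = [Mn²⁺]^2 / (P(O₂)·[H⁺]^4); log Q = -2.975.
E = E° − (0.0592/n) log Q = +2.42 − (0.0592/4)(-2.975) = +2.464 V.

+2.464 V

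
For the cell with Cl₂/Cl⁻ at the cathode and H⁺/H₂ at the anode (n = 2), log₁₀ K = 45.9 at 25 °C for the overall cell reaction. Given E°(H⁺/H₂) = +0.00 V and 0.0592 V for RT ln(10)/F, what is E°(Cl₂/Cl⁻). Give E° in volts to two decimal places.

E°cell = (0.0592/n)·log K = (0.0592/2)(45.9) = +1.359 V.
Since Cl₂/Cl⁻ is the cathode and H⁺/H₂ the anode, E°cell = E°(Cl₂/Cl⁻) − E°(H⁺/H₂).
So E°(Cl₂/Cl⁻) = E°cell + E°(H⁺/H₂) = +1.359 + (+0.00) = +1.36 V.

+1.36 V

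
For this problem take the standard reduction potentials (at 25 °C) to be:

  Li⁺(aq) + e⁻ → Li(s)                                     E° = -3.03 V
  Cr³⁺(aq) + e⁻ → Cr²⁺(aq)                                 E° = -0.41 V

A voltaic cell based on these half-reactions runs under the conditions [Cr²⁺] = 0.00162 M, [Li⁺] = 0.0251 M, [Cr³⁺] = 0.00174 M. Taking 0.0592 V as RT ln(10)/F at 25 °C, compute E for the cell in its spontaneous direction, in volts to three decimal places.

Cr³⁺/Cr²⁺ is the cathode (higher E°), Li⁺/Li the anode: E°cell = -0.41 − (-3.03) = +2.62 V, n = 1.
Overall: Cr³⁺(aq) + Li(s) → Cr²⁺(aq) + Li⁺(aq)
Q = [Cr²⁺]·[Li⁺] / ([Cr³⁺]); log Q = -1.631.
E = E° − (0.0592/n) log Q = +2.62 − (0.0592/1)(-1.631) = +2.717 V.

+2.717 V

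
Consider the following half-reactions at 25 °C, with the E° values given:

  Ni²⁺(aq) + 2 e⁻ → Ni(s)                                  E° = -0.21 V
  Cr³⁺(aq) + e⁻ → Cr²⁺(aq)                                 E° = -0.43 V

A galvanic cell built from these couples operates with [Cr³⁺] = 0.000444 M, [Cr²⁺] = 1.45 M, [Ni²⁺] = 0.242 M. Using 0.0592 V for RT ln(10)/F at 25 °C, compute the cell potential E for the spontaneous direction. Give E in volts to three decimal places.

Ni²⁺/Ni is the cathode (higher E°), Cr³⁺/Cr²⁺ the anode: E°cell = -0.21 − (-0.43) = +0.22 V, n = 2.
Overall: Ni²⁺(aq) + 2 Cr²⁺(aq) → Ni(s) + 2 Cr³⁺(aq)
Q = [Cr³⁺]^2 / ([Ni²⁺]·[Cr²⁺]^2); log Q = -6.412.
E = E° − (0.0592/n) log Q = +0.22 − (0.0592/2)(-6.412) = +0.410 V.

+0.410 V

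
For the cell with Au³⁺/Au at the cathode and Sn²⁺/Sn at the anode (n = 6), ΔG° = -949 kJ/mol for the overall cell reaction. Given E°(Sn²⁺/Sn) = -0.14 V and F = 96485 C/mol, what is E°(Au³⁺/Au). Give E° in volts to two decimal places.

+1.50 V

E°cell = −ΔG°/(nF) = −(-949×10³)/((6)(96485)) = +1.639 V.
Since Au³⁺/Au is the cathode and Sn²⁺/Sn the anode, E°cell = E°(Au³⁺/Au) − E°(Sn²⁺/Sn).
So E°(Au³⁺/Au) = E°cell + E°(Sn²⁺/Sn) = +1.639 + (-0.14) = +1.50 V.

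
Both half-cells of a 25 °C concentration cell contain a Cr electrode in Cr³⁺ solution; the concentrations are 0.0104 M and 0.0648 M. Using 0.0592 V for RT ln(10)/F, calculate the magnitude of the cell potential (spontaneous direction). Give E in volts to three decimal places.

For a concentration cell E°cell = 0. The 0.0648 M side is the cathode (reduction is favoured where [Cr³⁺] is higher).
With n = 3, E = −(0.0592/3) log([Cr³⁺]ₐₙ/[Cr³⁺]꜀ₐₜ) = −(0.0592/3) log(0.0104/0.0648) = −(0.0592/3)(-0.795) = +0.016 V.

+0.016 V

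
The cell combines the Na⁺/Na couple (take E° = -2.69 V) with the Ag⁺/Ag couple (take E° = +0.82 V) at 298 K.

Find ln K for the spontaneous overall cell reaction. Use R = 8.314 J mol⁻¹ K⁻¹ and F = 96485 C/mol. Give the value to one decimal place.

136.7

Cathode: Ag⁺/Ag; anode: Na⁺/Na. E°cell = (+0.82) − (-2.69) = +3.51 V, with n = 1.
ΔG° = −nFE° = −RT ln K, so ln K = nFE°/(RT) = (1)(96485)(+3.51) / ((8.314)(298)) = 136.691.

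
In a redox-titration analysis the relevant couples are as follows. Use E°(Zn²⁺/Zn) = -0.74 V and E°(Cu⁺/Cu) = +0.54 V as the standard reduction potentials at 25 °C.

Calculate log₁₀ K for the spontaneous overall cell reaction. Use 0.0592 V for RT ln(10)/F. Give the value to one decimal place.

Cathode: Cu⁺/Cu; anode: Zn²⁺/Zn. E°cell = +1.28 V, n = 2.
log K = nE°cell / 0.0592 = (2)(+1.28) / 0.0592 = 43.2.

43.2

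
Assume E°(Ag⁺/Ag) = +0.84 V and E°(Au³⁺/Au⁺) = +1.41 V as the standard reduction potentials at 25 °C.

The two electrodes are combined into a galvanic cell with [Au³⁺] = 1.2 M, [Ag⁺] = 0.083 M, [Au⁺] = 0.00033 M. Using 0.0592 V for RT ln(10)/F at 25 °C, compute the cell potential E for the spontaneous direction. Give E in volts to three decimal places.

Au³⁺/Au⁺ is the cathode (higher E°), Ag⁺/Ag the anode: E°cell = +1.41 − (+0.84) = +0.57 V, n = 2.
Overall: Au³⁺(aq) + 2 Ag(s) → Au⁺(aq) + 2 Ag⁺(aq)
Q = [Au⁺]·[Ag⁺]^2 / ([Au³⁺]); log Q = -5.723.
E = E° − (0.0592/n) log Q = +0.57 − (0.0592/2)(-5.723) = +0.739 V.

+0.739 V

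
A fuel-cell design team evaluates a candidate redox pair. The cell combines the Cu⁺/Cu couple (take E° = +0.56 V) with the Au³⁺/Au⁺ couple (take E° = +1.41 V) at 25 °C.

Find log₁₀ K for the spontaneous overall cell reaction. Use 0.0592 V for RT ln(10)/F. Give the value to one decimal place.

Cathode: Au³⁺/Au⁺; anode: Cu⁺/Cu. E°cell = +0.85 V, n = 2.
log K = nE°cell / 0.0592 = (2)(+0.85) / 0.0592 = 28.7.

28.7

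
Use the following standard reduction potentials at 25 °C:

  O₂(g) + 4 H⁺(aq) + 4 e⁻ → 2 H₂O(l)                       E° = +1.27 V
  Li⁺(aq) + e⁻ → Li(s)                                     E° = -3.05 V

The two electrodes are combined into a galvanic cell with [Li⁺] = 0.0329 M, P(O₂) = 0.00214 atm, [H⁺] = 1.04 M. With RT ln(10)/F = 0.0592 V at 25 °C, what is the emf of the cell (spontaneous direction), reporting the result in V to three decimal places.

O₂/H₂O is the cathode (higher E°), Li⁺/Li the anode: E°cell = +1.27 − (-3.05) = +4.32 V, n = 4.
Overall: O₂(g) + 4 H⁺(aq) + 4 Li(s) → 2 H₂O(l) + 4 Li⁺(aq)
Q = [Li⁺]^4 / (P(O₂)·[H⁺]^4); log Q = -3.330.
E = E° − (0.0592/n) log Q = +4.32 − (0.0592/4)(-3.330) = +4.369 V.

+4.369 V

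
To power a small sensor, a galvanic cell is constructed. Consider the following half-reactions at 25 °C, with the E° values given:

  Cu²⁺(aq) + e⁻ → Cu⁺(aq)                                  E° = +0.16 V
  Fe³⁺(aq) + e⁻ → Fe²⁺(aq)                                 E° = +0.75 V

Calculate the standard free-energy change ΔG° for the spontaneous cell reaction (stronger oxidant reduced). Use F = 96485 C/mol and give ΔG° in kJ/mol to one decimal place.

-56.9 kJ/mol

Fe³⁺/Fe²⁺ (E° = +0.75 V) is the cathode; Cu²⁺/Cu⁺ (E° = +0.16 V) is the anode, so E°cell = +0.59 V.
Balancing electrons gives n = 1 (lcm of 1 and 1).
ΔG° = −nFE° = −(1)(96485)(+0.59) = -56,926 J = -56.9 kJ/mol.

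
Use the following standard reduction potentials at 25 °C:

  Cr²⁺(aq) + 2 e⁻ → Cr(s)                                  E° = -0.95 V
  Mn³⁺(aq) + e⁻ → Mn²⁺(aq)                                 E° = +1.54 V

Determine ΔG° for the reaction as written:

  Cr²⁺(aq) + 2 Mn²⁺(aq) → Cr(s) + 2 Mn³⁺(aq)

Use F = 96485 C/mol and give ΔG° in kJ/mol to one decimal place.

As written, Cr²⁺/Cr is reduced (cathode) and Mn³⁺/Mn²⁺ is oxidised (anode), so E°cell = (-0.95) − (+1.54) = -2.49 V.
Balancing electrons gives n = 2.
ΔG° = −nFE° = −(2)(96485)(-2.49) = 480,495 J = +480.5 kJ/mol.

+480.5 kJ/mol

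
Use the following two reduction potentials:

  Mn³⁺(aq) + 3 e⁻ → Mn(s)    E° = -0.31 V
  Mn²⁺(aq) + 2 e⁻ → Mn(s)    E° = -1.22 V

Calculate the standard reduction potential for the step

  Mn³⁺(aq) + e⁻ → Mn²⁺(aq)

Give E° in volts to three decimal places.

Sequential free energies add, so n₃E°₃ = n₁E°₁ + n₂E°₂.
With n₃ = 3, and the known step contributing 2×(-1.22) V, the unknown satisfies 1·E° = 3×(-0.31) − 2×(-1.22) = +1.510.
E° = +1.510 / 1 = +1.510 V.

+1.510 V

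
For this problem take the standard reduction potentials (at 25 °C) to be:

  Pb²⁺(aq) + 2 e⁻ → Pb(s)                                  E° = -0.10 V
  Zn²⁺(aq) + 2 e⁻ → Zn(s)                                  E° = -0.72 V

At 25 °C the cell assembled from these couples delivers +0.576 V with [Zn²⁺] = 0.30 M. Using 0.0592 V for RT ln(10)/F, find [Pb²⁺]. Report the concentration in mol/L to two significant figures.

Pb²⁺/Pb is the cathode, Zn²⁺/Zn the anode: E°cell = +0.62 V, n = 2.
Overall reaction: Pb²⁺(aq) + Zn(s) → Pb(s) + Zn²⁺(aq); Q = [Zn²⁺]^1/[Pb²⁺]^1.
From E = E° − (0.0592/n) log Q: log Q = (E° − E)·n/0.0592 = (+0.62 − (+0.576))·2/0.0592 = 1.4865.
So 1·log[Pb²⁺] = 1·log(0.3) − log Q = -0.5229 − (1.4865) = -2.0094; [Pb²⁺] = 10^(-2.0094) ≈ 0.0098 M.

0.0098 M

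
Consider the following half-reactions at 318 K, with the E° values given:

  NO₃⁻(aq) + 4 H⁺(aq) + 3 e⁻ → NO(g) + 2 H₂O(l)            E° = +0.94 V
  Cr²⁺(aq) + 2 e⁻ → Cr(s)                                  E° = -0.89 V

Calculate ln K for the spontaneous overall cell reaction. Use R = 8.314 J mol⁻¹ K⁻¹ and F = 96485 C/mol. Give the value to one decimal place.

Cathode: NO₃⁻/NO; anode: Cr²⁺/Cr. E°cell = (+0.94) − (-0.89) = +1.83 V, with n = 6.
ΔG° = −nFE° = −RT ln K, so ln K = nFE°/(RT) = (6)(96485)(+1.83) / ((8.314)(318)) = 400.705.

400.7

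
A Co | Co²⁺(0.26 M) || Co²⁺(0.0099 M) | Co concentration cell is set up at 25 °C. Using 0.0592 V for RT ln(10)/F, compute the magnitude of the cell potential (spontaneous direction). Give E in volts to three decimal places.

+0.042 V

For a concentration cell E°cell = 0. The 0.26 M side is the cathode (reduction is favoured where [Co²⁺] is higher).
With n = 2, E = −(0.0592/2) log([Co²⁺]ₐₙ/[Co²⁺]꜀ₐₜ) = −(0.0592/2) log(0.0099/0.26) = −(0.0592/2)(-1.419) = +0.042 V.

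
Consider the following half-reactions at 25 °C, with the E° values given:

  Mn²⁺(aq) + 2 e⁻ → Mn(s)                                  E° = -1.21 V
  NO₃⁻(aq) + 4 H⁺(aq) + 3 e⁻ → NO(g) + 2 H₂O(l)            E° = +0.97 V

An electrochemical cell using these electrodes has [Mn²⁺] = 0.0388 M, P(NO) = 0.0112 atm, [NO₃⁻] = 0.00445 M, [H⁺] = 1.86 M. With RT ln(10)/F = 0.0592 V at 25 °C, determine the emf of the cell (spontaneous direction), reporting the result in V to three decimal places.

+2.235 V

NO₃⁻/NO is the cathode (higher E°), Mn²⁺/Mn the anode: E°cell = +0.97 − (-1.21) = +2.18 V, n = 6.
Overall: 2 NO₃⁻(aq) + 8 H⁺(aq) + 3 Mn(s) → 2 NO(g) + 4 H₂O(l) + 3 Mn²⁺(aq)
Q = P(NO)^2·[Mn²⁺]^3 / ([NO₃⁻]^2·[H⁺]^8); log Q = -5.588.
E = E° − (0.0592/n) log Q = +2.18 − (0.0592/6)(-5.588) = +2.235 V.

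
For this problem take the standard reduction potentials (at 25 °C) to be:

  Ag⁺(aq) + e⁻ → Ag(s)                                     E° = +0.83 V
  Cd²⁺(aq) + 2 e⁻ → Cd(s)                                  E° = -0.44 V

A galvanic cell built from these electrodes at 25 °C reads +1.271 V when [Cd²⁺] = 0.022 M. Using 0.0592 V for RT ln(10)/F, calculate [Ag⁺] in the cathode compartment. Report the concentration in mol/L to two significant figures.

0.15 M

Ag⁺/Ag is the cathode, Cd²⁺/Cd the anode: E°cell = +1.27 V, n = 2.
Overall reaction: 2 Ag⁺(aq) + Cd(s) → 2 Ag(s) + Cd²⁺(aq); Q = [Cd²⁺]^1/[Ag⁺]^2.
From E = E° − (0.0592/n) log Q: log Q = (E° − E)·n/0.0592 = (+1.27 − (+1.271))·2/0.0592 = -0.0338.
So 2·log[Ag⁺] = 1·log(0.022) − log Q = -1.6576 − (-0.0338) = -1.6238; log[Ag⁺] = -1.6238 / 2 = -0.8119; [Ag⁺] = 10^(-0.8119) ≈ 0.15 M.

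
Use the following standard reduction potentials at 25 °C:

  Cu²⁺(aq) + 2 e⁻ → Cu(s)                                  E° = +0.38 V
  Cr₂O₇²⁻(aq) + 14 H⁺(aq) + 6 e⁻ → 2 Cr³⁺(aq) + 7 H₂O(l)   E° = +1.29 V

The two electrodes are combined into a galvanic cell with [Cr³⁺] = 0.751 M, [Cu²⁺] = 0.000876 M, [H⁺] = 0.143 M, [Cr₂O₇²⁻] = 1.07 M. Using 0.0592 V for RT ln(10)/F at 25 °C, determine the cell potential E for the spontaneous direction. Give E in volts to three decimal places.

+0.887 V

Cr₂O₇²⁻/Cr³⁺ is the cathode (higher E°), Cu²⁺/Cu the anode: E°cell = +1.29 − (+0.38) = +0.91 V, n = 6.
Overall: Cr₂O₇²⁻(aq) + 14 H⁺(aq) + 3 Cu(s) → 2 Cr³⁺(aq) + 7 H₂O(l) + 3 Cu²⁺(aq)
Q = [Cr³⁺]^2·[Cu²⁺]^3 / ([Cr₂O₇²⁻]·[H⁺]^14); log Q = 2.375.
E = E° − (0.0592/n) log Q = +0.91 − (0.0592/6)(2.375) = +0.887 V.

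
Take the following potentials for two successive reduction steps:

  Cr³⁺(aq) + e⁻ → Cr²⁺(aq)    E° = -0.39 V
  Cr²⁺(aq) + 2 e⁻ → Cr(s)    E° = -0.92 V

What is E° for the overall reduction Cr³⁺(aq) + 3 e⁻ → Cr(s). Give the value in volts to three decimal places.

Standard free energies of sequential steps add: ΔG°₃ = ΔG°₁ + ΔG°₂, so n₃E°₃ = n₁E°₁ + n₂E°₂.
E°₃ = (1×-0.39 + 2×-0.92) / 3 = (-2.230) / 3 = -0.743 V.

-0.743 V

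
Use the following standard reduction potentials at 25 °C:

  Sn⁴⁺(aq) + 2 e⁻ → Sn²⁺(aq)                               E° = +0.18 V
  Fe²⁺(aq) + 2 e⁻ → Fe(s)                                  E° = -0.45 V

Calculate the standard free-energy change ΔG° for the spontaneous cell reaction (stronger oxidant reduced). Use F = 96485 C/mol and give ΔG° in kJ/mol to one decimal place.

Sn⁴⁺/Sn²⁺ (E° = +0.18 V) is the cathode; Fe²⁺/Fe (E° = -0.45 V) is the anode, so E°cell = +0.63 V.
Balancing electrons gives n = 2 (lcm of 2 and 2).
ΔG° = −nFE° = −(2)(96485)(+0.63) = -121,571 J = -121.6 kJ/mol.

-121.6 kJ/mol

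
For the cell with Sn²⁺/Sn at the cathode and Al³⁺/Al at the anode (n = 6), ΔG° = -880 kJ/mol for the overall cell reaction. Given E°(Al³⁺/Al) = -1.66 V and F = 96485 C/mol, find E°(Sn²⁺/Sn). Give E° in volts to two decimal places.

E°cell = −ΔG°/(nF) = −(-880×10³)/((6)(96485)) = +1.520 V.
Since Sn²⁺/Sn is the cathode and Al³⁺/Al the anode, E°cell = E°(Sn²⁺/Sn) − E°(Al³⁺/Al).
So E°(Sn²⁺/Sn) = E°cell + E°(Al³⁺/Al) = +1.520 + (-1.66) = -0.14 V.

-0.14 V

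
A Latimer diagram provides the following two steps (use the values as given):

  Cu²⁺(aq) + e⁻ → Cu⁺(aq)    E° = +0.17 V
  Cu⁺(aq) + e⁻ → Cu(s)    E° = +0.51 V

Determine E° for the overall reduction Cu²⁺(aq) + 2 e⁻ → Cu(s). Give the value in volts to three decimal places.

+0.340 V

Since ΔG° = −nFE° is additive over sequential reductions, n₃E°₃ = n₁E°₁ + n₂E°₂.
E°₃ = (1×+0.17 + 1×+0.51) / 2 = (+0.680) / 2 = +0.340 V.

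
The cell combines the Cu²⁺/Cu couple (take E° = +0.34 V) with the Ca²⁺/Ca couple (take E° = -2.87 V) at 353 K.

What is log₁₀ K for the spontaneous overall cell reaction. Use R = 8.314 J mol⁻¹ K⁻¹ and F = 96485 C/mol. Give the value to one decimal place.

91.7

Cathode: Cu²⁺/Cu; anode: Ca²⁺/Ca. E°cell = (+0.34) − (-2.87) = +3.21 V, with n = 2.
ΔG° = −nFE° = −RT ln K, so ln K = nFE°/(RT) = (2)(96485)(+3.21) / ((8.314)(353)) = 211.062.
log₁₀ K = 211.062 / ln 10 = 91.7.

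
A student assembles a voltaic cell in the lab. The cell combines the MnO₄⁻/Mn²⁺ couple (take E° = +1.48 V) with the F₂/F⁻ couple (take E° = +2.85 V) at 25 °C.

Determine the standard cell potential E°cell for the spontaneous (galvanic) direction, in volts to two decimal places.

+1.37 V

The F₂/F⁻ couple has the higher reduction potential, so it is the cathode; MnO₄⁻/Mn²⁺ is oxidised at the anode.
E°cell = E°(cathode) − E°(anode) = (+2.85) − (+1.48) = +1.37 V.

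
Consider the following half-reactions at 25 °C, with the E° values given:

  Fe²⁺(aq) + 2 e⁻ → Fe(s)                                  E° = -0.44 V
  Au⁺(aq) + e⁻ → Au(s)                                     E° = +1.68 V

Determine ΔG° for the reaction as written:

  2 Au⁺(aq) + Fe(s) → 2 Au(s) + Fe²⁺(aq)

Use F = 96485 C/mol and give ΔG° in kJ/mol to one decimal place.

As written, Au⁺/Au is reduced (cathode) and Fe²⁺/Fe is oxidised (anode), so E°cell = (+1.68) − (-0.44) = +2.12 V.
Balancing electrons gives n = 2.
ΔG° = −nFE° = −(2)(96485)(+2.12) = -409,096 J = -409.1 kJ/mol.

-409.1 kJ/mol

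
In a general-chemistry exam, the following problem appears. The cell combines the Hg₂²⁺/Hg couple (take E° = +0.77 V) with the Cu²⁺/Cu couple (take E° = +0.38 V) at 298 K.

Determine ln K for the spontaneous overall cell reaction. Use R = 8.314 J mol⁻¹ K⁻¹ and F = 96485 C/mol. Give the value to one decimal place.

30.4

Cathode: Hg₂²⁺/Hg; anode: Cu²⁺/Cu. E°cell = (+0.77) − (+0.38) = +0.39 V, with n = 2.
ΔG° = −nFE° = −RT ln K, so ln K = nFE°/(RT) = (2)(96485)(+0.39) / ((8.314)(298)) = 30.376.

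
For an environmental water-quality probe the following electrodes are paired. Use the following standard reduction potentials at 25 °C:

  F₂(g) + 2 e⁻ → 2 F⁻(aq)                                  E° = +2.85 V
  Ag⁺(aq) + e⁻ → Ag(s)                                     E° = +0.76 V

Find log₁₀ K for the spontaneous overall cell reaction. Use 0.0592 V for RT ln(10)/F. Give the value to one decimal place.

70.6

Cathode: F₂/F⁻; anode: Ag⁺/Ag. E°cell = +2.09 V, n = 2.
log K = nE°cell / 0.0592 = (2)(+2.09) / 0.0592 = 70.6.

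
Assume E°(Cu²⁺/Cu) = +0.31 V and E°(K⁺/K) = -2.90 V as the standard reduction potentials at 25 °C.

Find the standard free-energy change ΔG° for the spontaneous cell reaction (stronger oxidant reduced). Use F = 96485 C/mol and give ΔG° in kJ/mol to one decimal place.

-619.4 kJ/mol

Cu²⁺/Cu (E° = +0.31 V) is the cathode; K⁺/K (E° = -2.90 V) is the anode, so E°cell = +3.21 V.
Balancing electrons gives n = 2 (lcm of 2 and 1).
ΔG° = −nFE° = −(2)(96485)(+3.21) = -619,434 J = -619.4 kJ/mol.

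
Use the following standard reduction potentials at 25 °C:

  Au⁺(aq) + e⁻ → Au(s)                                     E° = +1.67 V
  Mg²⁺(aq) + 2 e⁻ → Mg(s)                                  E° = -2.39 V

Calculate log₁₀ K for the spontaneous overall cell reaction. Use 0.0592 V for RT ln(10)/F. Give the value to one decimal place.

Cathode: Au⁺/Au; anode: Mg²⁺/Mg. E°cell = +4.06 V, n = 2.
log K = nE°cell / 0.0592 = (2)(+4.06) / 0.0592 = 137.2.

137.2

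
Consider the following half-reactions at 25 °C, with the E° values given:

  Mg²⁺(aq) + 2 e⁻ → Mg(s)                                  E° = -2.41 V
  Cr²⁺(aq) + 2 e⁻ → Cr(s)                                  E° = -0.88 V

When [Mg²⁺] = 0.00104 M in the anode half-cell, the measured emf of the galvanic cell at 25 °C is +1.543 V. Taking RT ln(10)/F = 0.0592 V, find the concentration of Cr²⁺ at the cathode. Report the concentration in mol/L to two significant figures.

0.0029 M

Cr²⁺/Cr is the cathode, Mg²⁺/Mg the anode: E°cell = +1.53 V, n = 2.
Overall reaction: Cr²⁺(aq) + Mg(s) → Cr(s) + Mg²⁺(aq); Q = [Mg²⁺]^1/[Cr²⁺]^1.
From E = E° − (0.0592/n) log Q: log Q = (E° − E)·n/0.0592 = (+1.53 − (+1.543))·2/0.0592 = -0.4392.
So 1·log[Cr²⁺] = 1·log(0.00104) − log Q = -2.9830 − (-0.4392) = -2.5438; [Cr²⁺] = 10^(-2.5438) ≈ 0.0029 M.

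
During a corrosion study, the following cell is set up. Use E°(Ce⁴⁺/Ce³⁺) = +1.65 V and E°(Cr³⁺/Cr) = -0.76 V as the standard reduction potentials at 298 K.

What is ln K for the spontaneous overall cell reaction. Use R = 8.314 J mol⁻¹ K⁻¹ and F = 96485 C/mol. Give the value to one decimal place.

Cathode: Ce⁴⁺/Ce³⁺; anode: Cr³⁺/Cr. E°cell = (+1.65) − (-0.76) = +2.41 V, with n = 3.
ΔG° = −nFE° = −RT ln K, so ln K = nFE°/(RT) = (3)(96485)(+2.41) / ((8.314)(298)) = 281.561.

281.6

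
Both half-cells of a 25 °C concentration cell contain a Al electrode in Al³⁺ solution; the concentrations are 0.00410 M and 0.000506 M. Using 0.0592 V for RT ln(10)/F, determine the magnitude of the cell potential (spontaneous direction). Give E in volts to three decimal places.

For a concentration cell E°cell = 0. The 0.00410 M side is the cathode (reduction is favoured where [Al³⁺] is higher).
With n = 3, E = −(0.0592/3) log([Al³⁺]ₐₙ/[Al³⁺]꜀ₐₜ) = −(0.0592/3) log(0.000506/0.0041) = −(0.0592/3)(-0.909) = +0.018 V.

+0.018 V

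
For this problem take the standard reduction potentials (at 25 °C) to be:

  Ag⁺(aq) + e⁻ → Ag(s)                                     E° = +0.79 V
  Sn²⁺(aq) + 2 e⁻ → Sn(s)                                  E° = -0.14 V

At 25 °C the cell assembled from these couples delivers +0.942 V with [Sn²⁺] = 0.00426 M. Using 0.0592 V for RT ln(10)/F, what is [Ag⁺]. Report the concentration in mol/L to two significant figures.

0.10 M

Ag⁺/Ag is the cathode, Sn²⁺/Sn the anode: E°cell = +0.93 V, n = 2.
Overall reaction: 2 Ag⁺(aq) + Sn(s) → 2 Ag(s) + Sn²⁺(aq); Q = [Sn²⁺]^1/[Ag⁺]^2.
From E = E° − (0.0592/n) log Q: log Q = (E° − E)·n/0.0592 = (+0.93 − (+0.942))·2/0.0592 = -0.4054.
So 2·log[Ag⁺] = 1·log(0.00426) − log Q = -2.3706 − (-0.4054) = -1.9652; log[Ag⁺] = -1.9652 / 2 = -0.9826; [Ag⁺] = 10^(-0.9826) ≈ 0.10 M.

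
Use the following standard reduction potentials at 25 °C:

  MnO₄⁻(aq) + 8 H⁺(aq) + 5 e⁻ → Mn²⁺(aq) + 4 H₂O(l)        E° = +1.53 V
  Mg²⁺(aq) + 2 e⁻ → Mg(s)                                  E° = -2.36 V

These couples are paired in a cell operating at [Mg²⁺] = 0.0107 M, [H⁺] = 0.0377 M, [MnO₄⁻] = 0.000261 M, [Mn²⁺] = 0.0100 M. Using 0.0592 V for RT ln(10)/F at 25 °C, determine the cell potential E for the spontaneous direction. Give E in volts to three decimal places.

+3.795 V

MnO₄⁻/Mn²⁺ is the cathode (higher E°), Mg²⁺/Mg the anode: E°cell = +1.53 − (-2.36) = +3.89 V, n = 10.
Overall: 2 MnO₄⁻(aq) + 16 H⁺(aq) + 5 Mg(s) → 2 Mn²⁺(aq) + 8 H₂O(l) + 5 Mg²⁺(aq)
Q = [Mn²⁺]^2·[Mg²⁺]^5 / ([MnO₄⁻]^2·[H⁺]^16); log Q = 16.092.
E = E° − (0.0592/n) log Q = +3.89 − (0.0592/10)(16.092) = +3.795 V.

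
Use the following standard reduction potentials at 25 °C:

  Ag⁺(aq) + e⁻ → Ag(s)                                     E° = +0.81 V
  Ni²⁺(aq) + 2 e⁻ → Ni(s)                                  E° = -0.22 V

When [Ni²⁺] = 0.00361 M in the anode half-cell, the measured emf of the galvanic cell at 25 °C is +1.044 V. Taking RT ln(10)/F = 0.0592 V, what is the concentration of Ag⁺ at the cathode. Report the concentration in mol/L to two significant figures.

0.10 M

Ag⁺/Ag is the cathode, Ni²⁺/Ni the anode: E°cell = +1.03 V, n = 2.
Overall reaction: 2 Ag⁺(aq) + Ni(s) → 2 Ag(s) + Ni²⁺(aq); Q = [Ni²⁺]^1/[Ag⁺]^2.
From E = E° − (0.0592/n) log Q: log Q = (E° − E)·n/0.0592 = (+1.03 − (+1.044))·2/0.0592 = -0.4730.
So 2·log[Ag⁺] = 1·log(0.00361) − log Q = -2.4425 − (-0.4730) = -1.9695; log[Ag⁺] = -1.9695 / 2 = -0.9848; [Ag⁺] = 10^(-0.9848) ≈ 0.10 M.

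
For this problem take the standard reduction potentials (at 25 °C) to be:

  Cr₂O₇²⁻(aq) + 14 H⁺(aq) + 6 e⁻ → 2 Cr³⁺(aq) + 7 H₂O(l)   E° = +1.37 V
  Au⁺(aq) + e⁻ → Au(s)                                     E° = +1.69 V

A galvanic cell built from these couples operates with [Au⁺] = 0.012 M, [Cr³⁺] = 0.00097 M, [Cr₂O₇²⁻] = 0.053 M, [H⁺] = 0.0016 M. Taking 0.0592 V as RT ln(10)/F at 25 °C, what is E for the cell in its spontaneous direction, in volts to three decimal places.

Au⁺/Au is the cathode (higher E°), Cr₂O₇²⁻/Cr³⁺ the anode: E°cell = +1.69 − (+1.37) = +0.32 V, n = 6.
Overall: 6 Au⁺(aq) + 2 Cr³⁺(aq) + 7 H₂O(l) → 6 Au(s) + Cr₂O₇²⁻(aq) + 14 H⁺(aq)
Q = [Cr₂O₇²⁻]·[H⁺]^14 / ([Au⁺]^6·[Cr³⁺]^2); log Q = -22.867.
E = E° − (0.0592/n) log Q = +0.32 − (0.0592/6)(-22.867) = +0.546 V.

+0.546 V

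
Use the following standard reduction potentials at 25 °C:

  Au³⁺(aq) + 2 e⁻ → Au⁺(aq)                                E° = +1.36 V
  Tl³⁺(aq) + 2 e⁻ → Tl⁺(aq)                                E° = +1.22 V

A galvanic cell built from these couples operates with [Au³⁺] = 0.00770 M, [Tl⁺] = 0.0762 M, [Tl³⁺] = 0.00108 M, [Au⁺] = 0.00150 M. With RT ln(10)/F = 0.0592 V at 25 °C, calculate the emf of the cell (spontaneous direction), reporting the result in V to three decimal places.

Au³⁺/Au⁺ is the cathode (higher E°), Tl³⁺/Tl⁺ the anode: E°cell = +1.36 − (+1.22) = +0.14 V, n = 2.
Overall: Au³⁺(aq) + Tl⁺(aq) → Au⁺(aq) + Tl³⁺(aq)
Q = [Au⁺]·[Tl³⁺] / ([Au³⁺]·[Tl⁺]); log Q = -2.559.
E = E° − (0.0592/n) log Q = +0.14 − (0.0592/2)(-2.559) = +0.216 V.

+0.216 V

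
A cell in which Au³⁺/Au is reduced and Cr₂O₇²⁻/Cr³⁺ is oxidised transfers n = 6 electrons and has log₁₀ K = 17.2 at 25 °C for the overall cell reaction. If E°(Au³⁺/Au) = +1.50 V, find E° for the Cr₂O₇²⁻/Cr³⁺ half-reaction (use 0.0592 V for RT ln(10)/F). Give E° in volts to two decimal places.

E°cell = (0.0592/n)·log K = (0.0592/6)(17.2) = +0.170 V.
Since Au³⁺/Au is the cathode and Cr₂O₇²⁻/Cr³⁺ the anode, E°cell = E°(Au³⁺/Au) − E°(Cr₂O₇²⁻/Cr³⁺).
So E°(Cr₂O₇²⁻/Cr³⁺) = E°(Au³⁺/Au) − E°cell = (+1.50) − (+0.170) = +1.33 V.

+1.33 V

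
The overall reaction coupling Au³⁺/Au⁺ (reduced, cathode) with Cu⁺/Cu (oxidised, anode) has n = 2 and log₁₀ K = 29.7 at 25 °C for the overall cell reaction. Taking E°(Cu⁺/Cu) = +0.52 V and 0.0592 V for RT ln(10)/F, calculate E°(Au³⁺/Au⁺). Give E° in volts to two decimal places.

E°cell = (0.0592/n)·log K = (0.0592/2)(29.7) = +0.879 V.
Since Au³⁺/Au⁺ is the cathode and Cu⁺/Cu the anode, E°cell = E°(Au³⁺/Au⁺) − E°(Cu⁺/Cu).
So E°(Au³⁺/Au⁺) = E°cell + E°(Cu⁺/Cu) = +0.879 + (+0.52) = +1.40 V.

+1.40 V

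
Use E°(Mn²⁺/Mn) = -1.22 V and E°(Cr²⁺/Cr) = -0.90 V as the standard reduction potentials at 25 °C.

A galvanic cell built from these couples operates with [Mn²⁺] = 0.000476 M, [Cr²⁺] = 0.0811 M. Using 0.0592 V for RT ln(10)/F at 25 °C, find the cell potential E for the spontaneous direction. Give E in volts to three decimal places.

+0.386 V

Cr²⁺/Cr is the cathode (higher E°), Mn²⁺/Mn the anode: E°cell = -0.90 − (-1.22) = +0.32 V, n = 2.
Overall: Cr²⁺(aq) + Mn(s) → Cr(s) + Mn²⁺(aq)
Q = [Mn²⁺] / ([Cr²⁺]); log Q = -2.231.
E = E° − (0.0592/n) log Q = +0.32 − (0.0592/2)(-2.231) = +0.386 V.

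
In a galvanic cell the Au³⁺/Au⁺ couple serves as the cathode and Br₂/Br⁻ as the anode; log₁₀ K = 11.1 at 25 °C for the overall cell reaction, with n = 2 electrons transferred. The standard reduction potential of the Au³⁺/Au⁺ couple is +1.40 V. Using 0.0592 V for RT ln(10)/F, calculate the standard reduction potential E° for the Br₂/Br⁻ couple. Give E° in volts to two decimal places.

+1.07 V

E°cell = (0.0592/n)·log K = (0.0592/2)(11.1) = +0.329 V.
Since Au³⁺/Au⁺ is the cathode and Br₂/Br⁻ the anode, E°cell = E°(Au³⁺/Au⁺) − E°(Br₂/Br⁻).
So E°(Br₂/Br⁻) = E°(Au³⁺/Au⁺) − E°cell = (+1.40) − (+0.329) = +1.07 V.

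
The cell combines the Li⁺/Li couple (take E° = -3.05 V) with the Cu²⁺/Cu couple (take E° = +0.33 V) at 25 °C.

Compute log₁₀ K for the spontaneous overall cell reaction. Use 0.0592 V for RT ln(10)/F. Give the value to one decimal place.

Cathode: Cu²⁺/Cu; anode: Li⁺/Li. E°cell = +3.38 V, n = 2.
log K = nE°cell / 0.0592 = (2)(+3.38) / 0.0592 = 114.2.

114.2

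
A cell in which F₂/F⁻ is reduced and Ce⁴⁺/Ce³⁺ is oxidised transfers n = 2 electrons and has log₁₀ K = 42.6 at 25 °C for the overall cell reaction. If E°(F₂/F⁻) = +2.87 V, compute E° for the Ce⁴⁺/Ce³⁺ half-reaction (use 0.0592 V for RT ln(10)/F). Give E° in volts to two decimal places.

+1.61 V

E°cell = (0.0592/n)·log K = (0.0592/2)(42.6) = +1.261 V.
Since F₂/F⁻ is the cathode and Ce⁴⁺/Ce³⁺ the anode, E°cell = E°(F₂/F⁻) − E°(Ce⁴⁺/Ce³⁺).
So E°(Ce⁴⁺/Ce³⁺) = E°(F₂/F⁻) − E°cell = (+2.87) − (+1.261) = +1.61 V.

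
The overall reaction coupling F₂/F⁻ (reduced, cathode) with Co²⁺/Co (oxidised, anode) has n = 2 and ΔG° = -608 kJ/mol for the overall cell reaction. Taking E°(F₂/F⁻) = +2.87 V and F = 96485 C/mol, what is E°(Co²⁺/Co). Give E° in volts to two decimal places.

-0.28 V

E°cell = −ΔG°/(nF) = −(-608×10³)/((2)(96485)) = +3.151 V.
Since F₂/F⁻ is the cathode and Co²⁺/Co the anode, E°cell = E°(F₂/F⁻) − E°(Co²⁺/Co).
So E°(Co²⁺/Co) = E°(F₂/F⁻) − E°cell = (+2.87) − (+3.151) = -0.28 V.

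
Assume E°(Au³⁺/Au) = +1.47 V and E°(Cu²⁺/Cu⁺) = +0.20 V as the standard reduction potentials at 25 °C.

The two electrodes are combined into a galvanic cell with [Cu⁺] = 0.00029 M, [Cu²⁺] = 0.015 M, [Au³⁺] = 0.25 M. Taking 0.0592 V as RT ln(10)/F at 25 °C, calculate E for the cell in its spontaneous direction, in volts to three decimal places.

+1.157 V

Au³⁺/Au is the cathode (higher E°), Cu²⁺/Cu⁺ the anode: E°cell = +1.47 − (+0.20) = +1.27 V, n = 3.
Overall: Au³⁺(aq) + 3 Cu⁺(aq) → Au(s) + 3 Cu²⁺(aq)
Q = [Cu²⁺]^3 / ([Au³⁺]·[Cu⁺]^3); log Q = 5.743.
E = E° − (0.0592/n) log Q = +1.27 − (0.0592/3)(5.743) = +1.157 V.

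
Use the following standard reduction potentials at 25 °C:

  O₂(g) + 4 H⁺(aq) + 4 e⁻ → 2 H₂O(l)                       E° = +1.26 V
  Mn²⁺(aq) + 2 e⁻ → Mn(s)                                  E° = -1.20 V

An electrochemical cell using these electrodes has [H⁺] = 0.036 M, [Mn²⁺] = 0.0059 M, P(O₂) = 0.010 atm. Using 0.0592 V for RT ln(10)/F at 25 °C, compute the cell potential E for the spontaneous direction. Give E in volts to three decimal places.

+2.411 V

O₂/H₂O is the cathode (higher E°), Mn²⁺/Mn the anode: E°cell = +1.26 − (-1.20) = +2.46 V, n = 4.
Overall: O₂(g) + 4 H⁺(aq) + 2 Mn(s) → 2 H₂O(l) + 2 Mn²⁺(aq)
Q = [Mn²⁺]^2 / (P(O₂)·[H⁺]^4); log Q = 3.316.
E = E° − (0.0592/n) log Q = +2.46 − (0.0592/4)(3.316) = +2.411 V.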